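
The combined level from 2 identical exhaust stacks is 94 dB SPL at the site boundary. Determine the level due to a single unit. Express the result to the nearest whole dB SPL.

91 dB SPL

For N identical incoherent sources L_total = L₁ + 10·log₁₀ N, so L₁ = 94 − 10·log₁₀(2) = 94 − 3.010.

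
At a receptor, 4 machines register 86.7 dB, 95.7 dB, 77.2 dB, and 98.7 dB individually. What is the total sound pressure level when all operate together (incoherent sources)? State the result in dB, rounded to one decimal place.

100.7 dB

Incoherent sources combine by intensity addition: L_total = 10·log₁₀(Σ 10^(L_i/10)).
Σ 10^(L/10) = 10^(86.7/10) + 10^(95.7/10) + 10^(77.2/10) + 10^(98.7/10) = 1.165e+10.
L_total = 10·log₁₀(1.165e+10) = 100.66 dB.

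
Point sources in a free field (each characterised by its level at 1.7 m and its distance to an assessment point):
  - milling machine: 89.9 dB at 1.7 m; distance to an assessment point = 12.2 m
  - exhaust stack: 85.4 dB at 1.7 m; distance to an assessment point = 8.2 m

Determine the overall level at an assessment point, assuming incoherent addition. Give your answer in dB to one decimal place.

Apply inverse-square spreading to bring every level to the receiver, then sum 10^(L/10).
milling machine: 89.9 − 20·log₁₀(12.2/1.7) = 89.9 − 17.12 = 72.78 dB.
exhaust stack: 85.4 − 20·log₁₀(8.2/1.7) = 85.4 − 13.67 = 71.73 dB.
Σ 10^(L/10) = 3.388e+07 → L_total = 10·log₁₀(3.388e+07) = 75.30 dB.

75.3 dB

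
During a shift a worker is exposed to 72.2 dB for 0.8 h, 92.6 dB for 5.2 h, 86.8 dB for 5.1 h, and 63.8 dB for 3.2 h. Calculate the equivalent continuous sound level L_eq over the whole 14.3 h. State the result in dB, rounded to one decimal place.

89.2 dB

The energy average is taken in the linear domain: L_eq = 10·log₁₀[(Σ tᵢ·10^(Lᵢ/10))/T], T = 14.3 h.
Σ tᵢ·10^(Lᵢ/10) = 0.8·10^(72.2/10) + 5.2·10^(92.6/10) + 5.1·10^(86.8/10) + 3.2·10^(63.8/10) = 1.192e+10.
L_eq = 10·log₁₀(1.192e+10/14.3) = 89.21 dB.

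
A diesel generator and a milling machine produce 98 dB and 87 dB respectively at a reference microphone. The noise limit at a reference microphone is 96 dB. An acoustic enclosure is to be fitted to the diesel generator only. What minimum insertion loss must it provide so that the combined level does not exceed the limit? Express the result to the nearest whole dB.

3 dB

The untreated sources together contribute 10^(87/10) = 5.012e+08, i.e. 87.00 dB.
To meet 96 dB overall, the treated diesel generator may contribute at most 10^(96/10) − 5.012e+08 = 3.480e+09, i.e. 95.42 dB.
So the diesel generator must be reduced from 98 to 95.42 dB: IL = 2.58 dB.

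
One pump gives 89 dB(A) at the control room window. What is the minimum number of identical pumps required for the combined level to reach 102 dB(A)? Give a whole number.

The shortfall is 102 − 89 = 13.0 dB, and N units add 10·log₁₀ N, so need 10·log₁₀ N ≥ 13.0.
N ≥ 10^(13.0/10) = 19.953, so N = 20.

20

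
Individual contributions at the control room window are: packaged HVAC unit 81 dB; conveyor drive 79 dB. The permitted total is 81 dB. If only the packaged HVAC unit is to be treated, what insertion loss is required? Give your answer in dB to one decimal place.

Everything except the packaged HVAC unit sums to 10^(79/10) = 7.943e+07 in linear terms, 79.00 dB.
To meet 81 dB overall, the treated packaged HVAC unit may contribute at most 10^(81/10) − 7.943e+07 = 4.646e+07, i.e. 76.67 dB.
Required insertion loss = 81 − 76.67 = 4.33 dB.

4.3 dB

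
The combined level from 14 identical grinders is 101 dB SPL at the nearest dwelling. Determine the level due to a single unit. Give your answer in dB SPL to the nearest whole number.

90 dB SPL

Dividing the total intensity by 14 lowers the level by 10·log₁₀ 14 = 11.461 dB: L₁ = 101 − 11.461.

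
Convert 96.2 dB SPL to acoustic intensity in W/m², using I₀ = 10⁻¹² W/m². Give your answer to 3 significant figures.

L = 10·log₁₀(I/I₀) ⇒ I = I₀·10^(L/10) = 10⁻¹² × 10^9.62.

0.00417 W/m²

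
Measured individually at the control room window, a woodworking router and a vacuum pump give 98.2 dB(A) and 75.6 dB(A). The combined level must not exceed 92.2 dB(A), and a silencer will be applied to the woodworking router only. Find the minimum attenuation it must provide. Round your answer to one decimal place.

6.1 dB

Everything except the woodworking router sums to 10^(75.6/10) = 3.631e+07 in linear terms, 75.60 dB(A).
The limit corresponds to 10^(92.2/10) = 1.660e+09; subtracting the fixed part leaves 1.623e+09 for the woodworking router, i.e. 92.10 dB(A).
So the woodworking router must be reduced from 98.2 to 92.10 dB(A): IL = 6.10 dB.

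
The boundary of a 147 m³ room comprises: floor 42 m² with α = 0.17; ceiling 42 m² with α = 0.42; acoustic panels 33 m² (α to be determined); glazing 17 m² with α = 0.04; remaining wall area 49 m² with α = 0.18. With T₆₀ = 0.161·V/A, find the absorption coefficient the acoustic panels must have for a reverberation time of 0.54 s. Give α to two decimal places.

From T₆₀ = 0.161·V/A, the target T₆₀ = 0.54 s needs A = 0.161·147/0.54 = 43.83 m².
Absorption from the other surfaces = 42·0.17 + 42·0.42 + 17·0.04 + 49·0.18 = 34.28 m², so the acoustic panels must supply 9.55 m² over 33 m².
α = 9.55/33 = 0.289.

0.29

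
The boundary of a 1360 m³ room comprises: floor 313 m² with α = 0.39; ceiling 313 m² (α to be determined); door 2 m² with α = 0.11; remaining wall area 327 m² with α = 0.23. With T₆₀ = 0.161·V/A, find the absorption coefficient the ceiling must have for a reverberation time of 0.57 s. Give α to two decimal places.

0.60

A = 0.161·V/T₆₀ = 0.161·1360/0.57 = 384.14 m² sabins.
Absorption from the other surfaces = 313·0.39 + 2·0.11 + 327·0.23 = 197.50 m², so the ceiling must supply 186.64 m² over 313 m².
α = 186.64/313 = 0.596.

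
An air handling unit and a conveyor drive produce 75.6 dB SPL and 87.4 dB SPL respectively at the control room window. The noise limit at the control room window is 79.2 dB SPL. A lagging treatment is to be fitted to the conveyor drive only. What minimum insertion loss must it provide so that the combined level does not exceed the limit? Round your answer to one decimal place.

10.7 dB

The untreated sources together contribute 10^(75.6/10) = 3.631e+07, i.e. 75.60 dB SPL.
The limit corresponds to 10^(79.2/10) = 8.318e+07; subtracting the fixed part leaves 4.687e+07 for the conveyor drive, i.e. 76.71 dB SPL.
So the conveyor drive must be reduced from 87.4 to 76.71 dB SPL: IL = 10.69 dB.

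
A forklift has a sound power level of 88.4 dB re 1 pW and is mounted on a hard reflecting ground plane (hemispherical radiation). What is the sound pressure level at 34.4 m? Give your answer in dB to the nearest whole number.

Free-field hemispherical radiation: L_p = L_w − 10·log₁₀(2π·r²), r = 34.4 m.
2π·r² = 7435 m², 10·log₁₀ of that is 38.713 dB.
L_p = 88.4 − 38.713 = 49.69 dB.

50 dB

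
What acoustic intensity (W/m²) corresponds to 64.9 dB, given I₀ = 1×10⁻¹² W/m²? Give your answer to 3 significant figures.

3.09e-06 W/m²

I/I₀ = 10^(64.9/10) = 3.09e+06, so I = 3.09e+06 × 10⁻¹² W/m².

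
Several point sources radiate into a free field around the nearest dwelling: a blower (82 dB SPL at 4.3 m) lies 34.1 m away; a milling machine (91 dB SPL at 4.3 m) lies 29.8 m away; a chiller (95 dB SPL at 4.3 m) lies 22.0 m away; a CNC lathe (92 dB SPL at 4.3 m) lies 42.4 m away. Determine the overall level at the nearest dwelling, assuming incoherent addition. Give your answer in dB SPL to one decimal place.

82.2 dB SPL

First find each source's level at the receiver (point-source: −20·log₁₀(r/r_ref)), then combine on an intensity basis.
blower: 82 − 20·log₁₀(34.1/4.3) = 82 − 17.99 = 64.01 dB SPL.
milling machine: 91 − 20·log₁₀(29.8/4.3) = 91 − 16.81 = 74.19 dB SPL.
chiller: 95 − 20·log₁₀(22.0/4.3) = 95 − 14.18 = 80.82 dB SPL.
CNC lathe: 92 − 20·log₁₀(42.4/4.3) = 92 − 19.88 = 72.12 dB SPL.
Σ 10^(L/10) = 1.658e+08 → L_total = 10·log₁₀(1.658e+08) = 82.20 dB SPL.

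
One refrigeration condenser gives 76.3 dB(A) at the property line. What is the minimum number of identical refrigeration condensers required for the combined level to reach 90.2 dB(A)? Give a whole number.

The shortfall is 90.2 − 76.3 = 13.9 dB, and N units add 10·log₁₀ N, so need 10·log₁₀ N ≥ 13.9.
N ≥ 10^(13.9/10) = 24.547, so N = 25.

25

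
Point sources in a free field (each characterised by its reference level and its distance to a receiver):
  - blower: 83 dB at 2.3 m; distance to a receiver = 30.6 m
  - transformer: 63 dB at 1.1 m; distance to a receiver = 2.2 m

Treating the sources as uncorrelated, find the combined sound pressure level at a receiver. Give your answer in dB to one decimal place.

Propagate each source to the receiver with L = L_ref − 20·log₁₀(r/r_ref), then add intensities.
blower: 83 − 20·log₁₀(30.6/2.3) = 83 − 22.48 = 60.52 dB.
transformer: 63 − 20·log₁₀(2.2/1.1) = 63 − 6.02 = 56.98 dB.
Σ 10^(L/10) = 1.626e+06 → L_total = 10·log₁₀(1.626e+06) = 62.11 dB.

62.1 dB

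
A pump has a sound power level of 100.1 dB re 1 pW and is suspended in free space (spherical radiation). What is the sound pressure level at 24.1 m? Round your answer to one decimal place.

61.5 dB

Free-field spherical radiation: L_p = L_w − 10·log₁₀(4π·r²), r = 24.1 m.
4π·r² = 7299 m², 10·log₁₀ of that is 38.632 dB.
L_p = 100.1 − 38.632 = 61.47 dB.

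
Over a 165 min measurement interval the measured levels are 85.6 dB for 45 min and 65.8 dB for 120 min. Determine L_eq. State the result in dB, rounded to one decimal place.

80.1 dB

The energy average is taken in the linear domain: L_eq = 10·log₁₀[(Σ tᵢ·10^(Lᵢ/10))/T], T = 165 min.
Σ tᵢ·10^(Lᵢ/10) = 45·10^(85.6/10) + 120·10^(65.8/10) = 1.679e+10.
L_eq = 10·log₁₀(1.679e+10/165) = 80.08 dB.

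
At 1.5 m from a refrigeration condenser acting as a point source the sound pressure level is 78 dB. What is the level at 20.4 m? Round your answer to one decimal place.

Spherical spreading from a point source gives a 20·log₁₀(r₂/r₁) drop.
L₂ = 78 − 20·log₁₀(20.4/1.5) = 78 − 22.671 = 55.33 dB.

55.3 dB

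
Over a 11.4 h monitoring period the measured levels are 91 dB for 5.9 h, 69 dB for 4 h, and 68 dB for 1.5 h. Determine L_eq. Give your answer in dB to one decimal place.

Weight each interval's intensity by its duration and average over T = 11.4 h:
Σ tᵢ·10^(Lᵢ/10) = 5.9·10^(91/10) + 4·10^(69/10) + 1.5·10^(68/10) = 7.469e+09.
L_eq = 10·log₁₀(7.469e+09/11.4) = 88.16 dB.

88.2 dB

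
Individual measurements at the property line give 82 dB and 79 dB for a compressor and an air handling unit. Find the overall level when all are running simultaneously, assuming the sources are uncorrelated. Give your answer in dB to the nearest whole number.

For uncorrelated sources the intensities add, so convert each level to linear form, sum, and take 10·log₁₀ of the total.
Σ 10^(L/10) = 10^(82/10) + 10^(79/10) = 2.379e+08.
L_total = 10·log₁₀(2.379e+08) = 83.76 dB.

84 dB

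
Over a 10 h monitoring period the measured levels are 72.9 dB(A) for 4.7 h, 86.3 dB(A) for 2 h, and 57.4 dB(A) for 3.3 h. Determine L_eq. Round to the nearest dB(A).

Weight each interval's intensity by its duration and average over T = 10 h:
Σ tᵢ·10^(Lᵢ/10) = 4.7·10^(72.9/10) + 2·10^(86.3/10) + 3.3·10^(57.4/10) = 9.466e+08.
L_eq = 10·log₁₀(9.466e+08/10) = 79.76 dB(A).

80 dB(A)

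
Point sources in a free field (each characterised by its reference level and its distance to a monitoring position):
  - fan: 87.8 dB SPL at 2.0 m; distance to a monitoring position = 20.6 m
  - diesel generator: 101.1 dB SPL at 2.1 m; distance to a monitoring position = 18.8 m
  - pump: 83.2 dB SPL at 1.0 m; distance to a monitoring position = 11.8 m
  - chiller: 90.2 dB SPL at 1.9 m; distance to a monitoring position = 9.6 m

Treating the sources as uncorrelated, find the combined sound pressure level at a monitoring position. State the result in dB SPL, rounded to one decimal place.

Propagate each source to the receiver with L = L_ref − 20·log₁₀(r/r_ref), then add intensities.
fan: 87.8 − 20·log₁₀(20.6/2.0) = 87.8 − 20.26 = 67.54 dB SPL.
diesel generator: 101.1 − 20·log₁₀(18.8/2.1) = 101.1 − 19.04 = 82.06 dB SPL.
pump: 83.2 − 20·log₁₀(11.8/1.0) = 83.2 − 21.44 = 61.76 dB SPL.
chiller: 90.2 − 20·log₁₀(9.6/1.9) = 90.2 − 14.07 = 76.13 dB SPL.
Σ 10^(L/10) = 2.089e+08 → L_total = 10·log₁₀(2.089e+08) = 83.20 dB SPL.

83.2 dB SPL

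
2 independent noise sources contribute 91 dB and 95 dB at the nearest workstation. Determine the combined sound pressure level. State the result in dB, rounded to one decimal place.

96.5 dB

Incoherent sources combine by intensity addition: L_total = 10·log₁₀(Σ 10^(L_i/10)).
Σ 10^(L/10) = 10^(91/10) + 10^(95/10) = 4.421e+09.
L_total = 10·log₁₀(4.421e+09) = 96.46 dB.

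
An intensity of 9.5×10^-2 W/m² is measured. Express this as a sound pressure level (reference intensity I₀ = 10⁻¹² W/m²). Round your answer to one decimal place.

109.8 dB

L = 10·log₁₀(I/I₀) = 10·log₁₀(9.5×10^-2/10⁻¹²) = 10·log₁₀(9.5×10^10).
L = 10·(0.9777 + 10) = 109.78 dB.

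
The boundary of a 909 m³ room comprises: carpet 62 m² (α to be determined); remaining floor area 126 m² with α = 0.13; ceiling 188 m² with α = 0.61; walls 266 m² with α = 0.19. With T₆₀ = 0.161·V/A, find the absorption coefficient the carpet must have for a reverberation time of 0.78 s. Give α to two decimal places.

A = 0.161·V/T₆₀ = 0.161·909/0.78 = 187.63 m² sabins.
Absorption from the other surfaces = 126·0.13 + 188·0.61 + 266·0.19 = 181.60 m², so the carpet must supply 6.03 m² over 62 m².
α = 6.03/62 = 0.097.

0.10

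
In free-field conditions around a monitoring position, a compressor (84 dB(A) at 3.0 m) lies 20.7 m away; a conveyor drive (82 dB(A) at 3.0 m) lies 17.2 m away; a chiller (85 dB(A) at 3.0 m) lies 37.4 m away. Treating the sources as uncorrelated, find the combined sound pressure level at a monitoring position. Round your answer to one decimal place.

70.8 dB(A)

Apply inverse-square spreading to bring every level to the receiver, then sum 10^(L/10).
compressor: 84 − 20·log₁₀(20.7/3.0) = 84 − 16.78 = 67.22 dB(A).
conveyor drive: 82 − 20·log₁₀(17.2/3.0) = 82 − 15.17 = 66.83 dB(A).
chiller: 85 − 20·log₁₀(37.4/3.0) = 85 − 21.92 = 63.08 dB(A).
Σ 10^(L/10) = 1.213e+07 → L_total = 10·log₁₀(1.213e+07) = 70.84 dB(A).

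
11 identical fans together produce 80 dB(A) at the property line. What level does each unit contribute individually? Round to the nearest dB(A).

Dividing the total intensity by 11 lowers the level by 10·log₁₀ 11 = 10.414 dB: L₁ = 80 − 10.414.

70 dB(A)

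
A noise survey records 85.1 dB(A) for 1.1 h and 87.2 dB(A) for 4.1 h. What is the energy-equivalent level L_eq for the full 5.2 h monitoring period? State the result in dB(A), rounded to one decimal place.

86.8 dB(A)

Weight each interval's intensity by its duration and average over T = 5.2 h:
Σ tᵢ·10^(Lᵢ/10) = 1.1·10^(85.1/10) + 4.1·10^(87.2/10) = 2.508e+09.
L_eq = 10·log₁₀(2.508e+09/5.2) = 86.83 dB(A).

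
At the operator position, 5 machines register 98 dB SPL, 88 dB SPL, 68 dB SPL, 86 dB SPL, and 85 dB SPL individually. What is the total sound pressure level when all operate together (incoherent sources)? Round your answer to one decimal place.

Incoherent sources combine by intensity addition: L_total = 10·log₁₀(Σ 10^(L_i/10)).
Σ 10^(L/10) = 10^(98/10) + 10^(88/10) + 10^(68/10) + 10^(86/10) + 10^(85/10) = 7.661e+09.
L_total = 10·log₁₀(7.661e+09) = 98.84 dB SPL.

98.8 dB SPL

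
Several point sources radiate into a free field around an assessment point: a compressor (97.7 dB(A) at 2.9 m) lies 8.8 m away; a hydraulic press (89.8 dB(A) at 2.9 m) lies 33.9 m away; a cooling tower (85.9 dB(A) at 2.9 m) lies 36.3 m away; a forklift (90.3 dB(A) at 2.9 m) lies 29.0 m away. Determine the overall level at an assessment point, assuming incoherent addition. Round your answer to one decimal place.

First find each source's level at the receiver (point-source: −20·log₁₀(r/r_ref)), then combine on an intensity basis.
compressor: 97.7 − 20·log₁₀(8.8/2.9) = 97.7 − 9.64 = 88.06 dB(A).
hydraulic press: 89.8 − 20·log₁₀(33.9/2.9) = 89.8 − 21.36 = 68.44 dB(A).
cooling tower: 85.9 − 20·log₁₀(36.3/2.9) = 85.9 − 21.95 = 63.95 dB(A).
forklift: 90.3 − 20·log₁₀(29.0/2.9) = 90.3 − 20.00 = 70.30 dB(A).
Σ 10^(L/10) = 6.597e+08 → L_total = 10·log₁₀(6.597e+08) = 88.19 dB(A).

88.2 dB(A)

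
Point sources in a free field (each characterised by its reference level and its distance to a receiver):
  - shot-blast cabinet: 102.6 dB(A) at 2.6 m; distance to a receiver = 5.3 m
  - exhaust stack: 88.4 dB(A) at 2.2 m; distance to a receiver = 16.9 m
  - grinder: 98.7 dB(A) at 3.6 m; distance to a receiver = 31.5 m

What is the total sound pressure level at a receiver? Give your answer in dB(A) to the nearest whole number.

97 dB(A)

First find each source's level at the receiver (point-source: −20·log₁₀(r/r_ref)), then combine on an intensity basis.
shot-blast cabinet: 102.6 − 20·log₁₀(5.3/2.6) = 102.6 − 6.19 = 96.41 dB(A).
exhaust stack: 88.4 − 20·log₁₀(16.9/2.2) = 88.4 − 17.71 = 70.69 dB(A).
grinder: 98.7 − 20·log₁₀(31.5/3.6) = 98.7 − 18.84 = 79.86 dB(A).
Σ 10^(L/10) = 4.488e+09 → L_total = 10·log₁₀(4.488e+09) = 96.52 dB(A).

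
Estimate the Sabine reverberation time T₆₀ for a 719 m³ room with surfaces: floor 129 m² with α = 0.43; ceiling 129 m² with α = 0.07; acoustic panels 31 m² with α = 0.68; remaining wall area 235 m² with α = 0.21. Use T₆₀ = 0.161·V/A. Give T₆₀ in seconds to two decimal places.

Total absorption A = 129·0.43 + 129·0.07 + 31·0.68 + 235·0.21 = 134.93 m² sabins.
T₆₀ = 0.161·V/A = 0.161·719/134.93 = 0.858 s.

0.86 s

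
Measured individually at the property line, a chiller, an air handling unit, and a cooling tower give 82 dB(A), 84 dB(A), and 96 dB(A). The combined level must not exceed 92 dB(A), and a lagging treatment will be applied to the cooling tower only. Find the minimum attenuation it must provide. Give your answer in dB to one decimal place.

5.3 dB

The untreated sources together contribute 10^(82/10) + 10^(84/10) = 4.097e+08, i.e. 86.12 dB(A).
The limit corresponds to 10^(92/10) = 1.585e+09; subtracting the fixed part leaves 1.175e+09 for the cooling tower, i.e. 90.70 dB(A).
Required insertion loss = 96 − 90.70 = 5.30 dB.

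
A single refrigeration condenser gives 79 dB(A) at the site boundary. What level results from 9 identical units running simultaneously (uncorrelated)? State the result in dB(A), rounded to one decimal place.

88.5 dB(A)

N identical incoherent sources raise the level by 10·log₁₀ N.
L_total = 79 + 10·log₁₀(9) = 79 + 9.542 = 88.54 dB(A).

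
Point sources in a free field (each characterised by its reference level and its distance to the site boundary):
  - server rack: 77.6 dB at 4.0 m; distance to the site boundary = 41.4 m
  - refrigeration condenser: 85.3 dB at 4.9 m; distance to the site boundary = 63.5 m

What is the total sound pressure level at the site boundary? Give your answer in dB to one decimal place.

First find each source's level at the receiver (point-source: −20·log₁₀(r/r_ref)), then combine on an intensity basis.
server rack: 77.6 − 20·log₁₀(41.4/4.0) = 77.6 − 20.30 = 57.30 dB.
refrigeration condenser: 85.3 − 20·log₁₀(63.5/4.9) = 85.3 − 22.25 = 63.05 dB.
Σ 10^(L/10) = 2.555e+06 → L_total = 10·log₁₀(2.555e+06) = 64.07 dB.

64.1 dB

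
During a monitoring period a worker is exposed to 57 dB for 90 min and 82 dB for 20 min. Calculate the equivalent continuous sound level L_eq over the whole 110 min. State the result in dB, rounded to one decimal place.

74.7 dB

Weight each interval's intensity by its duration and average over T = 110 min:
Σ tᵢ·10^(Lᵢ/10) = 90·10^(57/10) + 20·10^(82/10) = 3.215e+09.
L_eq = 10·log₁₀(3.215e+09/110) = 74.66 dB.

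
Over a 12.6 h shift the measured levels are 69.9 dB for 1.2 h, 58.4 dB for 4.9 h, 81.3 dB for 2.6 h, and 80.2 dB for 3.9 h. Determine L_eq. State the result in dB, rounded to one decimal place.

77.9 dB

The energy average is taken in the linear domain: L_eq = 10·log₁₀[(Σ tᵢ·10^(Lᵢ/10))/T], T = 12.6 h.
Σ tᵢ·10^(Lᵢ/10) = 1.2·10^(69.9/10) + 4.9·10^(58.4/10) + 2.6·10^(81.3/10) + 3.9·10^(80.2/10) = 7.742e+08.
L_eq = 10·log₁₀(7.742e+08/12.6) = 77.88 dB.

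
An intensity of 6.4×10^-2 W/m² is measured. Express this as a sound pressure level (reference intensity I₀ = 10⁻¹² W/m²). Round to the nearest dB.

108 dB

L = 10·log₁₀(I/I₀) = 10·log₁₀(6.4×10^-2/10⁻¹²) = 10·log₁₀(6.4×10^10).
L = 10·(0.8062 + 10) = 108.06 dB.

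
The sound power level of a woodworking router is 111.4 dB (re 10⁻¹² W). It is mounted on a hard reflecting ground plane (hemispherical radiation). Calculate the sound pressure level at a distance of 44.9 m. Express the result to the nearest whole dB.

The power spreads over a hemisphere of area 2π·r², so L_p = L_w − 10·log₁₀(2π·r²).
2π·r² = 1.267e+04 m², 10·log₁₀ of that is 41.027 dB.
L_p = 111.4 − 41.027 = 70.37 dB.

70 dB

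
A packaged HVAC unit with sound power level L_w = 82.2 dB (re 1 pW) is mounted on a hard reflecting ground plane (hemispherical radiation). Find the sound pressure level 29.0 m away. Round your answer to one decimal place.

The power spreads over a hemisphere of area 2π·r², so L_p = L_w − 10·log₁₀(2π·r²).
2π·r² = 5284 m², 10·log₁₀ of that is 37.230 dB.
L_p = 82.2 − 37.230 = 44.97 dB.

45.0 dB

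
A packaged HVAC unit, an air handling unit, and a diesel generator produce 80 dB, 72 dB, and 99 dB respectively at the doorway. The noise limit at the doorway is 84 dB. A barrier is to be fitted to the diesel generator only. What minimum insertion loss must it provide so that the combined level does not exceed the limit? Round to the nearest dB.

18 dB

The untreated sources together contribute 10^(80/10) + 10^(72/10) = 1.158e+08, i.e. 80.64 dB.
The limit corresponds to 10^(84/10) = 2.512e+08; subtracting the fixed part leaves 1.353e+08 for the diesel generator, i.e. 81.31 dB.
So the diesel generator must be reduced from 99 to 81.31 dB: IL = 17.69 dB.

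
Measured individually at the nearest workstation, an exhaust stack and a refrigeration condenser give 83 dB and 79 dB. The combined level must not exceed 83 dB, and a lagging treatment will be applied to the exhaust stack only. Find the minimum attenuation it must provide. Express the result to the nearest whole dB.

Fixed contribution from the other source: Σ 10^(L/10) = 10^(79/10) = 7.943e+07 (79.00 dB).
To meet 83 dB overall, the treated exhaust stack may contribute at most 10^(83/10) − 7.943e+07 = 1.201e+08, i.e. 80.80 dB.
Required insertion loss = 83 − 80.80 = 2.20 dB.

2 dB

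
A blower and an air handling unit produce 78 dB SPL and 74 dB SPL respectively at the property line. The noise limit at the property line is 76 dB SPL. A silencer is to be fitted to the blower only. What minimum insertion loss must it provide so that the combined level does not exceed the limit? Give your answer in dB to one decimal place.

The untreated sources together contribute 10^(74/10) = 2.512e+07, i.e. 74.00 dB SPL.
The limit corresponds to 10^(76/10) = 3.981e+07; subtracting the fixed part leaves 1.469e+07 for the blower, i.e. 71.67 dB SPL.
Required insertion loss = 78 − 71.67 = 6.33 dB.

6.3 dB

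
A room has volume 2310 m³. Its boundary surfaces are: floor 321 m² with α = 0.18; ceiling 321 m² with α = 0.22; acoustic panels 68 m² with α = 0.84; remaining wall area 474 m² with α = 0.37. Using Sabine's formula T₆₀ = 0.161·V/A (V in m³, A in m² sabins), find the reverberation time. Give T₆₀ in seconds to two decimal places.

Total absorption A = 321·0.18 + 321·0.22 + 68·0.84 + 474·0.37 = 360.90 m² sabins.
T₆₀ = 0.161 × 2310 / 360.90 = 1.031 s.

1.03 s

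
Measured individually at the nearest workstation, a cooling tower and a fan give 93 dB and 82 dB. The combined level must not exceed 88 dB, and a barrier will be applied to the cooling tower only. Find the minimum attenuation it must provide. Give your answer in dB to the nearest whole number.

6 dB

Everything except the cooling tower sums to 10^(82/10) = 1.585e+08 in linear terms, 82.00 dB.
The limit corresponds to 10^(88/10) = 6.310e+08; subtracting the fixed part leaves 4.725e+08 for the cooling tower, i.e. 86.74 dB.
Required insertion loss = 93 − 86.74 = 6.26 dB.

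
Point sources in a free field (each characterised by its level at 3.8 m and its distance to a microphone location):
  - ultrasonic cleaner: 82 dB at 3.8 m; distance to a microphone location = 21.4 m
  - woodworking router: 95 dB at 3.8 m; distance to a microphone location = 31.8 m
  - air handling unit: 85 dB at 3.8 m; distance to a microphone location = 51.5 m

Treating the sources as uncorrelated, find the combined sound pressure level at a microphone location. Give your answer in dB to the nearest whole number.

Apply inverse-square spreading to bring every level to the receiver, then sum 10^(L/10).
ultrasonic cleaner: 82 − 20·log₁₀(21.4/3.8) = 82 − 15.01 = 66.99 dB.
woodworking router: 95 − 20·log₁₀(31.8/3.8) = 95 − 18.45 = 76.55 dB.
air handling unit: 85 − 20·log₁₀(51.5/3.8) = 85 − 22.64 = 62.36 dB.
Σ 10^(L/10) = 5.187e+07 → L_total = 10·log₁₀(5.187e+07) = 77.15 dB.

77 dB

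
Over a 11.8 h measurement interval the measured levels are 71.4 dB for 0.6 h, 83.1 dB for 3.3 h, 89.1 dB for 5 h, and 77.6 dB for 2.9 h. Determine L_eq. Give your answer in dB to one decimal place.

Weight each interval's intensity by its duration and average over T = 11.8 h:
Σ tᵢ·10^(Lᵢ/10) = 0.6·10^(71.4/10) + 3.3·10^(83.1/10) + 5·10^(89.1/10) + 2.9·10^(77.6/10) = 4.913e+09.
L_eq = 10·log₁₀(4.913e+09/11.8) = 86.19 dB.

86.2 dB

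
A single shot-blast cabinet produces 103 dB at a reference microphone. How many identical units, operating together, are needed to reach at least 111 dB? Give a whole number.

7

N identical sources give L₁ + 10·log₁₀ N, so require 10·log₁₀ N ≥ 111 − 103 = 8.0 dB.
N ≥ 10^(8.0/10) = 6.310, so N = 7.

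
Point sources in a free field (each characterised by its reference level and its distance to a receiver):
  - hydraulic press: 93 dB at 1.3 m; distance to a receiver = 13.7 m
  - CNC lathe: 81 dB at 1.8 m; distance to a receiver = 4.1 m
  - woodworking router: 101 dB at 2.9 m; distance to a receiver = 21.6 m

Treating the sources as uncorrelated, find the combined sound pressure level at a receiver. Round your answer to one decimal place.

84.3 dB

Propagate each source to the receiver with L = L_ref − 20·log₁₀(r/r_ref), then add intensities.
hydraulic press: 93 − 20·log₁₀(13.7/1.3) = 93 − 20.46 = 72.54 dB.
CNC lathe: 81 − 20·log₁₀(4.1/1.8) = 81 − 7.15 = 73.85 dB.
woodworking router: 101 − 20·log₁₀(21.6/2.9) = 101 − 17.44 = 83.56 dB.
Σ 10^(L/10) = 2.692e+08 → L_total = 10·log₁₀(2.692e+08) = 84.30 dB.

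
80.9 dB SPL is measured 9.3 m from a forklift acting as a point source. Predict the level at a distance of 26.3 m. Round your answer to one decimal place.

Spherical spreading from a point source gives a 20·log₁₀(r₂/r₁) drop.
L₂ = 80.9 − 20·log₁₀(26.3/9.3) = 80.9 − 9.029 = 71.87 dB SPL.

71.9 dB SPL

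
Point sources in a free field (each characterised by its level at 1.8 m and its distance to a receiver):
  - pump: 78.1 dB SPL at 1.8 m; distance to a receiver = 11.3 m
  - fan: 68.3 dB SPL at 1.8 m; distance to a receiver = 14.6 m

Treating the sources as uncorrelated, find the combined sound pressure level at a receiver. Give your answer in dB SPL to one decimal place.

62.4 dB SPL

Propagate each source to the receiver with L = L_ref − 20·log₁₀(r/r_ref), then add intensities.
pump: 78.1 − 20·log₁₀(11.3/1.8) = 78.1 − 15.96 = 62.14 dB SPL.
fan: 68.3 − 20·log₁₀(14.6/1.8) = 68.3 − 18.18 = 50.12 dB SPL.
Σ 10^(L/10) = 1.741e+06 → L_total = 10·log₁₀(1.741e+06) = 62.41 dB SPL.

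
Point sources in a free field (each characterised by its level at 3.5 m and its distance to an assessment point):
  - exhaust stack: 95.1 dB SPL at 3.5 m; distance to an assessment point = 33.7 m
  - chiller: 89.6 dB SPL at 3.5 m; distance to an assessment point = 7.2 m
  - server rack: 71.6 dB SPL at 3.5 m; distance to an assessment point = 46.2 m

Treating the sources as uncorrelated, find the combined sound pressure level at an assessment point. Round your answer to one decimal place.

Apply inverse-square spreading to bring every level to the receiver, then sum 10^(L/10).
exhaust stack: 95.1 − 20·log₁₀(33.7/3.5) = 95.1 − 19.67 = 75.43 dB SPL.
chiller: 89.6 − 20·log₁₀(7.2/3.5) = 89.6 − 6.27 = 83.33 dB SPL.
server rack: 71.6 − 20·log₁₀(46.2/3.5) = 71.6 − 22.41 = 49.19 dB SPL.
Σ 10^(L/10) = 2.505e+08 → L_total = 10·log₁₀(2.505e+08) = 83.99 dB SPL.

84.0 dB SPL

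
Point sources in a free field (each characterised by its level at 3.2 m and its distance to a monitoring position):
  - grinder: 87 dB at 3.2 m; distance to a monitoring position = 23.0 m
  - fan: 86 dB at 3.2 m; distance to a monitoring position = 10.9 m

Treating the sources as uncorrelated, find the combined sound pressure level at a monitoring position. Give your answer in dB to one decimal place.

Propagate each source to the receiver with L = L_ref − 20·log₁₀(r/r_ref), then add intensities.
grinder: 87 − 20·log₁₀(23.0/3.2) = 87 − 17.13 = 69.87 dB.
fan: 86 − 20·log₁₀(10.9/3.2) = 86 − 10.65 = 75.35 dB.
Σ 10^(L/10) = 4.401e+07 → L_total = 10·log₁₀(4.401e+07) = 76.44 dB.

76.4 dB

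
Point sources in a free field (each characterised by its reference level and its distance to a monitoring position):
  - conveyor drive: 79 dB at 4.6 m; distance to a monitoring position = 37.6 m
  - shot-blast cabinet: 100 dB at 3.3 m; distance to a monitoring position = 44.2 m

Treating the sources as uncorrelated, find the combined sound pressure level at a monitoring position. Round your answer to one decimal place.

77.6 dB

Apply inverse-square spreading to bring every level to the receiver, then sum 10^(L/10).
conveyor drive: 79 − 20·log₁₀(37.6/4.6) = 79 − 18.25 = 60.75 dB.
shot-blast cabinet: 100 − 20·log₁₀(44.2/3.3) = 100 − 22.54 = 77.46 dB.
Σ 10^(L/10) = 5.693e+07 → L_total = 10·log₁₀(5.693e+07) = 77.55 dB.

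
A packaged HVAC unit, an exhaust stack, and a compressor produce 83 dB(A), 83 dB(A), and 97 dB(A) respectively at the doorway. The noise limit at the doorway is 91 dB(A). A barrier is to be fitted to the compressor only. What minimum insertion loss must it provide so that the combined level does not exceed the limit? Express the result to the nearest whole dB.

8 dB

Fixed contribution from the other sources: Σ 10^(L/10) = 10^(83/10) + 10^(83/10) = 3.991e+08 (86.01 dB(A)).
The limit corresponds to 10^(91/10) = 1.259e+09; subtracting the fixed part leaves 8.599e+08 for the compressor, i.e. 89.34 dB(A).
Required insertion loss = 97 − 89.34 = 7.66 dB.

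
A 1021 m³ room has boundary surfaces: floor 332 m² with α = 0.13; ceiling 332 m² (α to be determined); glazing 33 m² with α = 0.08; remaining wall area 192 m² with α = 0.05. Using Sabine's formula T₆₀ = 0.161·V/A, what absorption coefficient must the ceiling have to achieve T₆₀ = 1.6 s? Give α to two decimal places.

0.14

From T₆₀ = 0.161·V/A, the target T₆₀ = 1.6 s needs A = 0.161·1021/1.6 = 102.74 m².
Absorption from the other surfaces = 332·0.13 + 33·0.08 + 192·0.05 = 55.40 m², so the ceiling must supply 47.34 m² over 332 m².
α = 47.34/332 = 0.143.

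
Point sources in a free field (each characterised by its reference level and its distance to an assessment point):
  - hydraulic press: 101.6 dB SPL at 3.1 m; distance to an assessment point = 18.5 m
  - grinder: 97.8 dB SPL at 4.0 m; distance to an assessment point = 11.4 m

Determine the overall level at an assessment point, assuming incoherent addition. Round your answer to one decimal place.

First find each source's level at the receiver (point-source: −20·log₁₀(r/r_ref)), then combine on an intensity basis.
hydraulic press: 101.6 − 20·log₁₀(18.5/3.1) = 101.6 − 15.52 = 86.08 dB SPL.
grinder: 97.8 − 20·log₁₀(11.4/4.0) = 97.8 − 9.10 = 88.70 dB SPL.
Σ 10^(L/10) = 1.148e+09 → L_total = 10·log₁₀(1.148e+09) = 90.60 dB SPL.

90.6 dB SPL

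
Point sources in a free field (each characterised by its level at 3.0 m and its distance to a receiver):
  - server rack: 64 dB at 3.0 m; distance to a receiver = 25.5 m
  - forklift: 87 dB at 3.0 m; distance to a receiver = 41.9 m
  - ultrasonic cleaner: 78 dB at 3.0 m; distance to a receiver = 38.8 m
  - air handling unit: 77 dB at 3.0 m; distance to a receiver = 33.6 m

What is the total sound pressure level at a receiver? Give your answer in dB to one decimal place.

Propagate each source to the receiver with L = L_ref − 20·log₁₀(r/r_ref), then add intensities.
server rack: 64 − 20·log₁₀(25.5/3.0) = 64 − 18.59 = 45.41 dB.
forklift: 87 − 20·log₁₀(41.9/3.0) = 87 − 22.90 = 64.10 dB.
ultrasonic cleaner: 78 − 20·log₁₀(38.8/3.0) = 78 − 22.23 = 55.77 dB.
air handling unit: 77 − 20·log₁₀(33.6/3.0) = 77 − 20.98 = 56.02 dB.
Σ 10^(L/10) = 3.381e+06 → L_total = 10·log₁₀(3.381e+06) = 65.29 dB.

65.3 dB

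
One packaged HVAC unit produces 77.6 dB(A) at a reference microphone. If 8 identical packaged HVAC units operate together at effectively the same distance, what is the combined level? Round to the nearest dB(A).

N identical incoherent sources raise the level by 10·log₁₀ N.
L_total = 77.6 + 10·log₁₀(8) = 77.6 + 9.031 = 86.63 dB(A).

87 dB(A)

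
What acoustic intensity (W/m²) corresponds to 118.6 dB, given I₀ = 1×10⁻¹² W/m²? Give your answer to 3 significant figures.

I = I₀·10^(L/10) = 10⁻¹² × 10^(118.6/10) = 10^(-0.140).

0.724 W/m²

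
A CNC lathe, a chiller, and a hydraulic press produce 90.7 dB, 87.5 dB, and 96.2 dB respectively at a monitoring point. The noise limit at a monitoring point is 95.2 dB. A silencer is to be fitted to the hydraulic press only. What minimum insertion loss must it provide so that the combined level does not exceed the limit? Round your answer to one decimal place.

The untreated sources together contribute 10^(90.7/10) + 10^(87.5/10) = 1.737e+09, i.e. 92.40 dB.
The limit corresponds to 10^(95.2/10) = 3.311e+09; subtracting the fixed part leaves 1.574e+09 for the hydraulic press, i.e. 91.97 dB.
So the hydraulic press must be reduced from 96.2 to 91.97 dB: IL = 4.23 dB.

4.2 dB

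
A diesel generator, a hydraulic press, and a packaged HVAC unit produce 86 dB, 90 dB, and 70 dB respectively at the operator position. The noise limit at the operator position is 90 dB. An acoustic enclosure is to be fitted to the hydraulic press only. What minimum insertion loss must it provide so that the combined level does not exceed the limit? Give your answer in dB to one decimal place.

Fixed contribution from the other sources: Σ 10^(L/10) = 10^(86/10) + 10^(70/10) = 4.081e+08 (86.11 dB).
To meet 90 dB overall, the treated hydraulic press may contribute at most 10^(90/10) − 4.081e+08 = 5.919e+08, i.e. 87.72 dB.
So the hydraulic press must be reduced from 90 to 87.72 dB: IL = 2.28 dB.

2.3 dB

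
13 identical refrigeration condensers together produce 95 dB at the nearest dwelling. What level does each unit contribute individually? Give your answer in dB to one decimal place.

83.9 dB

13 equal contributions raise the level by 10·log₁₀ 13 = 11.139 dB, so each unit alone gives 95 − 11.139.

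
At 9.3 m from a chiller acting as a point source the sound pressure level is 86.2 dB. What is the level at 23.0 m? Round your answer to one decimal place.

78.3 dB

For a point source, L₂ = L₁ − 20·log₁₀(r₂/r₁).
L₂ = 86.2 − 20·log₁₀(23.0/9.3) = 86.2 − 7.865 = 78.34 dB.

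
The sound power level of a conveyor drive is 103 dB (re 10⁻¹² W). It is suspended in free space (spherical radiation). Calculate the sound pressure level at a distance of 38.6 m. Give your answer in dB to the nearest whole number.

The power spreads over a sphere of area 4π·r², so L_p = L_w − 10·log₁₀(4π·r²).
4π·r² = 1.872e+04 m², 10·log₁₀ of that is 42.724 dB.
L_p = 103 − 42.724 = 60.28 dB.

60 dB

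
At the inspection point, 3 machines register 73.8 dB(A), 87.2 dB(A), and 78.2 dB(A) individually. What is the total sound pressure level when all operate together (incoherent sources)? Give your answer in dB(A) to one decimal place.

87.9 dB(A)

For uncorrelated sources the intensities add, so convert each level to linear form, sum, and take 10·log₁₀ of the total.
Σ 10^(L/10) = 10^(73.8/10) + 10^(87.2/10) + 10^(78.2/10) = 6.149e+08.
L_total = 10·log₁₀(6.149e+08) = 87.89 dB(A).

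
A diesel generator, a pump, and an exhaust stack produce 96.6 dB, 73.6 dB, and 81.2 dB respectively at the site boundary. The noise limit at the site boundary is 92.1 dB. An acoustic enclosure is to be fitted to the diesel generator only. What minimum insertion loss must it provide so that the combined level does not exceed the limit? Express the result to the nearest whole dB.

Fixed contribution from the other sources: Σ 10^(L/10) = 10^(73.6/10) + 10^(81.2/10) = 1.547e+08 (81.90 dB).
To meet 92.1 dB overall, the treated diesel generator may contribute at most 10^(92.1/10) − 1.547e+08 = 1.467e+09, i.e. 91.66 dB.
So the diesel generator must be reduced from 96.6 to 91.66 dB: IL = 4.94 dB.

5 dB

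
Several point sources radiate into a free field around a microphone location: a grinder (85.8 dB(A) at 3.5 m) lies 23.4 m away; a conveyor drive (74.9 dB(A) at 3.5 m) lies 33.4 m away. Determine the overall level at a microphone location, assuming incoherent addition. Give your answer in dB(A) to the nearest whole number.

69 dB(A)

Propagate each source to the receiver with L = L_ref − 20·log₁₀(r/r_ref), then add intensities.
grinder: 85.8 − 20·log₁₀(23.4/3.5) = 85.8 − 16.50 = 69.30 dB(A).
conveyor drive: 74.9 − 20·log₁₀(33.4/3.5) = 74.9 − 19.59 = 55.31 dB(A).
Σ 10^(L/10) = 8.845e+06 → L_total = 10·log₁₀(8.845e+06) = 69.47 dB(A).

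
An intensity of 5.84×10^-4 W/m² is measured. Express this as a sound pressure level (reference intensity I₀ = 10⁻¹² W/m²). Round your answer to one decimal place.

I/I₀ = 5.84×10^-4/10⁻¹² = 5.84×10^8, and L = 10·log₁₀(I/I₀).
L = 10·(0.7664 + 8) = 87.66 dB.

87.7 dB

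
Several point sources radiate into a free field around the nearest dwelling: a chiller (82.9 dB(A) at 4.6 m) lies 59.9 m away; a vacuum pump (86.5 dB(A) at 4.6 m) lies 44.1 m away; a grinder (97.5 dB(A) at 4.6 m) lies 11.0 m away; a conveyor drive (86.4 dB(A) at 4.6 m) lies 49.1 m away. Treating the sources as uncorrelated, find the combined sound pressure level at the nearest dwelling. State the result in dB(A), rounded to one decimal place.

Apply inverse-square spreading to bring every level to the receiver, then sum 10^(L/10).
chiller: 82.9 − 20·log₁₀(59.9/4.6) = 82.9 − 22.29 = 60.61 dB(A).
vacuum pump: 86.5 − 20·log₁₀(44.1/4.6) = 86.5 − 19.63 = 66.87 dB(A).
grinder: 97.5 − 20·log₁₀(11.0/4.6) = 97.5 − 7.57 = 89.93 dB(A).
conveyor drive: 86.4 − 20·log₁₀(49.1/4.6) = 86.4 − 20.57 = 65.83 dB(A).
Σ 10^(L/10) = 9.932e+08 → L_total = 10·log₁₀(9.932e+08) = 89.97 dB(A).

90.0 dB(A)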